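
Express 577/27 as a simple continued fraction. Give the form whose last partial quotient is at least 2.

577 = 21×27 + 10
27 = 2×10 + 7
10 = 1×7 + 3
7 = 2×3 + 1
3 = 3×1 + 0  (stop)
So 577/27 = [21; 2, 1, 2, 3].

[21; 2, 1, 2, 3]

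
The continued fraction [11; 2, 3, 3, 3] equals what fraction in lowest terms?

869/76

Fold from the inside: start with 3/1.
  3 + 1/3 = 10/3
  3 + 3/10 = 33/10
  2 + 10/33 = 76/33
  11 + 33/76 = 869/76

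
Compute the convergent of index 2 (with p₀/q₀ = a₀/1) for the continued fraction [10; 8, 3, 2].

253/25

Using pₖ = aₖpₖ₋₁ + pₖ₋₂, qₖ = aₖqₖ₋₁ + qₖ₋₂ (with p₋₁=1, p₋₂=0, q₋₁=0, q₋₂=1):
  k=0: a=10, p=10, q=1
  k=1: a=8, p=81, q=8
  k=2: a=3, p=253, q=25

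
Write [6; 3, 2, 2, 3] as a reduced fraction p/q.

365/58

Fold from the inside: start with 3/1.
  2 + 1/3 = 7/3
  2 + 3/7 = 17/7
  3 + 7/17 = 58/17
  6 + 17/58 = 365/58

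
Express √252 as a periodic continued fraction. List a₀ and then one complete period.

[15; 1, 6, 1, 30]

a₀ = ⌊√252⌋ = 15.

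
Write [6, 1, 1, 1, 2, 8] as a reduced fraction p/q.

444/67

Using pₖ = aₖpₖ₋₁ + pₖ₋₂ and qₖ = aₖqₖ₋₁ + qₖ₋₂:
  k=0: a=6, p=6, q=1
  k=1: a=1, p=7, q=1
  k=2: a=1, p=13, q=2
  k=3: a=1, p=20, q=3
  k=4: a=2, p=53, q=8
  k=5: a=8, p=444, q=67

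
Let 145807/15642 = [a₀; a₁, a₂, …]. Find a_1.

3

145807 = 9·15642 + 5029   →  a_0 = 9
15642 = 3·5029 + 555   →  a_1 = 3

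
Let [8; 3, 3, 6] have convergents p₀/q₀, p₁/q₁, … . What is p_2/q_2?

Using pₖ = aₖpₖ₋₁ + pₖ₋₂, qₖ = aₖqₖ₋₁ + qₖ₋₂ (with p₋₁=1, p₋₂=0, q₋₁=0, q₋₂=1):
  k=0: a=8, p=8, q=1
  k=1: a=3, p=25, q=3
  k=2: a=3, p=83, q=10

83/10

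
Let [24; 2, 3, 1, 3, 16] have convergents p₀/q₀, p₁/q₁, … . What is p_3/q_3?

220/9

Using pₖ = aₖpₖ₋₁ + pₖ₋₂, qₖ = aₖqₖ₋₁ + qₖ₋₂ (with p₋₁=1, p₋₂=0, q₋₁=0, q₋₂=1):
  k=0: a=24, p=24, q=1
  k=1: a=2, p=49, q=2
  k=2: a=3, p=171, q=7
  k=3: a=1, p=220, q=9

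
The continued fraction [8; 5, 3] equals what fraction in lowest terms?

Fold from the inside: start with 3/1.
  5 + 1/3 = 16/3
  8 + 3/16 = 131/16

131/16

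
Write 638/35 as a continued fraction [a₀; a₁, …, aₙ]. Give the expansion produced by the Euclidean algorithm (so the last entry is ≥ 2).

638 = 18×35 + 8
35 = 4×8 + 3
8 = 2×3 + 2
3 = 1×2 + 1
2 = 2×1 + 0  (stop)
So 638/35 = [18; 4, 2, 1, 2].

[18; 4, 2, 1, 2]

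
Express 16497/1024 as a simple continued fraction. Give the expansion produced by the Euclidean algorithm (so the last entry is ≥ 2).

16497 = 16*1024 + 113
1024 = 9*113 + 7
113 = 16*7 + 1
7 = 7*1 + 0  (stop)
So 16497/1024 = [16; 9, 16, 7].

[16; 9, 16, 7]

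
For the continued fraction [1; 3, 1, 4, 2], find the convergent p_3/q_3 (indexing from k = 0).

24/19

Using pₖ = aₖpₖ₋₁ + pₖ₋₂, qₖ = aₖqₖ₋₁ + qₖ₋₂ (with p₋₁=1, p₋₂=0, q₋₁=0, q₋₂=1):
  k=0: a=1, p=1, q=1
  k=1: a=3, p=4, q=3
  k=2: a=1, p=5, q=4
  k=3: a=4, p=24, q=19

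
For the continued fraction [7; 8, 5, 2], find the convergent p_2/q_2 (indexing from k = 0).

292/41

Using pₖ = aₖpₖ₋₁ + pₖ₋₂, qₖ = aₖqₖ₋₁ + qₖ₋₂ (with p₋₁=1, p₋₂=0, q₋₁=0, q₋₂=1):
  k=0: a=7, p=7, q=1
  k=1: a=8, p=57, q=8
  k=2: a=5, p=292, q=41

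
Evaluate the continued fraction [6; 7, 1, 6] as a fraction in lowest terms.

Fold from the inside: start with 6/1.
  1 + 1/6 = 7/6
  7 + 6/7 = 55/7
  6 + 7/55 = 337/55

337/55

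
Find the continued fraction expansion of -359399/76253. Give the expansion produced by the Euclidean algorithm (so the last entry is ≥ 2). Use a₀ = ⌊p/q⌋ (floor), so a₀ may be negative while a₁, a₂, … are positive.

-359399 = -5·76253 + 21866
76253 = 3·21866 + 10655
21866 = 2·10655 + 556
10655 = 19·556 + 91
556 = 6·91 + 10
91 = 9·10 + 1
10 = 10·1 + 0  (stop)
So -359399/76253 = [-5; 3, 2, 19, 6, 9, 10].

[-5; 3, 2, 19, 6, 9, 10]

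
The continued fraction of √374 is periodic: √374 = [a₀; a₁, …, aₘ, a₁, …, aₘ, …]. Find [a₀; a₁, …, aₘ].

[19; 2, 1, 18, 1, 2, 38]

a₀ = ⌊√374⌋ = 19.
With m₀=0, d₀=1 and mₖ₊₁ = dₖaₖ − mₖ, dₖ₊₁ = (n − mₖ₊₁²)/dₖ, aₖ₊₁ = ⌊(a₀+mₖ₊₁)/dₖ₊₁⌋:
  k=1: m=19, d=13, a=2
  k=2: m=7, d=25, a=1
  k=3: m=18, d=2, a=18
  k=4: m=18, d=25, a=1
  k=5: m=7, d=13, a=2
  k=6: m=19, d=1, a=38
d=1 and a=2a₀=38 at k=6, so the next step gives (m, d) = (19, 13) again — its k=1 value — and the period has length 6.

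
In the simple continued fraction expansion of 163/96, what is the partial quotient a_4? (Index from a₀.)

4

163 = 1·96 + 67   →  a_0 = 1
96 = 1·67 + 29   →  a_1 = 1
67 = 2·29 + 9   →  a_2 = 2
29 = 3·9 + 2   →  a_3 = 3
9 = 4·2 + 1   →  a_4 = 4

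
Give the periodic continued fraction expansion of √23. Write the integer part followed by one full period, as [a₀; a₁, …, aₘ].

[4; 1, 3, 1, 8]

a₀ = ⌊√23⌋ = 4.
With m₀=0, d₀=1 and mₖ₊₁ = dₖaₖ − mₖ, dₖ₊₁ = (n − mₖ₊₁²)/dₖ, aₖ₊₁ = ⌊(a₀+mₖ₊₁)/dₖ₊₁⌋:
  k=1: m=4, d=7, a=1
  k=2: m=3, d=2, a=3
  k=3: m=3, d=7, a=1
  k=4: m=4, d=1, a=8
d=1 and a=2a₀=8 at k=4, so the next step gives (m, d) = (4, 7) again — its k=1 value — and the period has length 4.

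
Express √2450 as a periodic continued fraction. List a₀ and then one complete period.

a₀ = ⌊√2450⌋ = 49.
With m₀=0, d₀=1 and mₖ₊₁ = dₖaₖ − mₖ, dₖ₊₁ = (n − mₖ₊₁²)/dₖ, aₖ₊₁ = ⌊(a₀+mₖ₊₁)/dₖ₊₁⌋:
  k=1: m=49, d=49, a=2
  k=2: m=49, d=1, a=98
d=1 and a=2a₀=98 at k=2, so the next step gives (m, d) = (49, 49) again — its k=1 value — and the period has length 2.

[49; 2, 98]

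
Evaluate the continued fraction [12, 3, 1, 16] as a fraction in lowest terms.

Fold from the inside: start with 16/1.
  1 + 1/16 = 17/16
  3 + 16/17 = 67/17
  12 + 17/67 = 821/67

821/67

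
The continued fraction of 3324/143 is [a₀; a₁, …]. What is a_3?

3324 = 23·143 + 35   →  a_0 = 23
143 = 4·35 + 3   →  a_1 = 4
35 = 11·3 + 2   →  a_2 = 11
3 = 1·2 + 1   →  a_3 = 1

1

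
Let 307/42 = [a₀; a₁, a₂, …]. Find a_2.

4

307 = 7·42 + 13   →  a_0 = 7
42 = 3·13 + 3   →  a_1 = 3
13 = 4·3 + 1   →  a_2 = 4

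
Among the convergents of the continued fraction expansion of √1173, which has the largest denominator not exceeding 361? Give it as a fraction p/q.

9350/273

√1173 = [34; 4, 68, …] (period length 2).
Convergents:
  p_0/q_0 = 34/1
  p_1/q_1 = 137/4
  p_2/q_2 = 9350/273
  p_3/q_3 = 37537/1096
q_2 = 273 ≤ 361 < 1096 = q_3, so the answer is 9350/273.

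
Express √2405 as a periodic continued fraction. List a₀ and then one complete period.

[49; 24, 1, 1, 24, 98]

a₀ = ⌊√2405⌋ = 49.
With m₀=0, d₀=1 and mₖ₊₁ = dₖaₖ − mₖ, dₖ₊₁ = (n − mₖ₊₁²)/dₖ, aₖ₊₁ = ⌊(a₀+mₖ₊₁)/dₖ₊₁⌋:
  k=1: m=49, d=4, a=24
  k=2: m=47, d=49, a=1
  k=3: m=2, d=49, a=1
  k=4: m=47, d=4, a=24
  k=5: m=49, d=1, a=98
d=1 and a=2a₀=98 at k=5, so the next step gives (m, d) = (49, 4) again — its k=1 value — and the period has length 5.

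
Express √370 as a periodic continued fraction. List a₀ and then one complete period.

[19; 4, 4, 38]

a₀ = ⌊√370⌋ = 19.
With m₀=0, d₀=1 and mₖ₊₁ = dₖaₖ − mₖ, dₖ₊₁ = (n − mₖ₊₁²)/dₖ, aₖ₊₁ = ⌊(a₀+mₖ₊₁)/dₖ₊₁⌋:
  k=1: m=19, d=9, a=4
  k=2: m=17, d=9, a=4
  k=3: m=19, d=1, a=38
d=1 and a=2a₀=38 at k=3, so the next step gives (m, d) = (19, 9) again — its k=1 value — and the period has length 3.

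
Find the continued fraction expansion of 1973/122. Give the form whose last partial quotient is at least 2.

1973 = 16×122 + 21
122 = 5×21 + 17
21 = 1×17 + 4
17 = 4×4 + 1
4 = 4×1 + 0  (stop)
So 1973/122 = [16; 5, 1, 4, 4].

[16; 5, 1, 4, 4]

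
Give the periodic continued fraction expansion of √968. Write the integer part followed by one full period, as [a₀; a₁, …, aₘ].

a₀ = ⌊√968⌋ = 31.
With m₀=0, d₀=1 and mₖ₊₁ = dₖaₖ − mₖ, dₖ₊₁ = (n − mₖ₊₁²)/dₖ, aₖ₊₁ = ⌊(a₀+mₖ₊₁)/dₖ₊₁⌋:
  k=1: m=31, d=7, a=8
  k=2: m=25, d=49, a=1
  k=3: m=24, d=8, a=6
  k=4: m=24, d=49, a=1
  k=5: m=25, d=7, a=8
  k=6: m=31, d=1, a=62
d=1 and a=2a₀=62 at k=6, so the next step gives (m, d) = (31, 7) again — its k=1 value — and the period has length 6.

[31; 8, 1, 6, 1, 8, 62]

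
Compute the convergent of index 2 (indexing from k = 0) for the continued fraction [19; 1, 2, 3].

59/3

Using pₖ = aₖpₖ₋₁ + pₖ₋₂, qₖ = aₖqₖ₋₁ + qₖ₋₂ (with p₋₁=1, p₋₂=0, q₋₁=0, q₋₂=1):
  k=0: a=19, p=19, q=1
  k=1: a=1, p=20, q=1
  k=2: a=2, p=59, q=3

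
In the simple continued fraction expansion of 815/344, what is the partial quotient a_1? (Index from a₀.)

2

815 = 2·344 + 127   →  a_0 = 2
344 = 2·127 + 90   →  a_1 = 2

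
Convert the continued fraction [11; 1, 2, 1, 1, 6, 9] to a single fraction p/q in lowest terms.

Fold from the inside: start with 9/1.
  6 + 1/9 = 55/9
  1 + 9/55 = 64/55
  1 + 55/64 = 119/64
  2 + 64/119 = 302/119
  1 + 119/302 = 421/302
  11 + 302/421 = 4933/421

4933/421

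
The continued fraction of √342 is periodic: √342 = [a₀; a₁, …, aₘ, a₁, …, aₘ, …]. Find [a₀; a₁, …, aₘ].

a₀ = ⌊√342⌋ = 18.
With m₀=0, d₀=1 and mₖ₊₁ = dₖaₖ − mₖ, dₖ₊₁ = (n − mₖ₊₁²)/dₖ, aₖ₊₁ = ⌊(a₀+mₖ₊₁)/dₖ₊₁⌋:
  k=1: m=18, d=18, a=2
  k=2: m=18, d=1, a=36
d=1 and a=2a₀=36 at k=2, so the next step gives (m, d) = (18, 18) again — its k=1 value — and the period has length 2.

[18; 2, 36]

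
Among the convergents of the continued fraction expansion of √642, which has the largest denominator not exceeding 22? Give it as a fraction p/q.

76/3

√642 = [25; 2, 1, 24, 1, 2, 50, …] (period length 6).
Convergents:
  p_0/q_0 = 25/1
  p_1/q_1 = 51/2
  p_2/q_2 = 76/3
  p_3/q_3 = 1875/74
q_2 = 3 ≤ 22 < 74 = q_3, so the answer is 76/3.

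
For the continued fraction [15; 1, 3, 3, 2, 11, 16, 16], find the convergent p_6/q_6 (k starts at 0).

Using pₖ = aₖpₖ₋₁ + pₖ₋₂, qₖ = aₖqₖ₋₁ + qₖ₋₂ (with p₋₁=1, p₋₂=0, q₋₁=0, q₋₂=1):
  k=0: a=15, p=15, q=1
  k=1: a=1, p=16, q=1
  k=2: a=3, p=63, q=4
  k=3: a=3, p=205, q=13
  k=4: a=2, p=473, q=30
  k=5: a=11, p=5408, q=343
  k=6: a=16, p=87001, q=5518

87001/5518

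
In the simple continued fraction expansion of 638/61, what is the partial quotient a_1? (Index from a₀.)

638 = 10·61 + 28   →  a_0 = 10
61 = 2·28 + 5   →  a_1 = 2

2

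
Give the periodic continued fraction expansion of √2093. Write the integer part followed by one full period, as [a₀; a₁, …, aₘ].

a₀ = ⌊√2093⌋ = 45.
With m₀=0, d₀=1 and mₖ₊₁ = dₖaₖ − mₖ, dₖ₊₁ = (n − mₖ₊₁²)/dₖ, aₖ₊₁ = ⌊(a₀+mₖ₊₁)/dₖ₊₁⌋:
  k=1: m=45, d=68, a=1
  k=2: m=23, d=23, a=2
  k=3: m=23, d=68, a=1
  k=4: m=45, d=1, a=90
d=1 and a=2a₀=90 at k=4, so the next step gives (m, d) = (45, 68) again — its k=1 value — and the period has length 4.

[45; 1, 2, 1, 90]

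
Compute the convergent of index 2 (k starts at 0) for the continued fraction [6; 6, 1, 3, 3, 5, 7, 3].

43/7

Using pₖ = aₖpₖ₋₁ + pₖ₋₂, qₖ = aₖqₖ₋₁ + qₖ₋₂ (with p₋₁=1, p₋₂=0, q₋₁=0, q₋₂=1):
  k=0: a=6, p=6, q=1
  k=1: a=6, p=37, q=6
  k=2: a=1, p=43, q=7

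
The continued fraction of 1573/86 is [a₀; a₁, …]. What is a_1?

1573 = 18·86 + 25   →  a_0 = 18
86 = 3·25 + 11   →  a_1 = 3

3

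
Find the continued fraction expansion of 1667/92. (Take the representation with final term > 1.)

[18; 8, 2, 1, 3]

1667 = 18*92 + 11
92 = 8*11 + 4
11 = 2*4 + 3
4 = 1*3 + 1
3 = 3*1 + 0  (stop)
So 1667/92 = [18; 8, 2, 1, 3].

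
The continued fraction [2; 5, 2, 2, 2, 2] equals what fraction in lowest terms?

Using pₖ = aₖpₖ₋₁ + pₖ₋₂ and qₖ = aₖqₖ₋₁ + qₖ₋₂:
  k=0: a=2, p=2, q=1
  k=1: a=5, p=11, q=5
  k=2: a=2, p=24, q=11
  k=3: a=2, p=59, q=27
  k=4: a=2, p=142, q=65
  k=5: a=2, p=343, q=157

343/157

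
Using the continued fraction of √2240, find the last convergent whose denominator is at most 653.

10081/213

√2240 = [47; 3, 23, 3, 94, …] (period length 4).
Convergents:
  p_0/q_0 = 47/1
  p_1/q_1 = 142/3
  p_2/q_2 = 3313/70
  p_3/q_3 = 10081/213
  p_4/q_4 = 950927/20092
q_3 = 213 ≤ 653 < 20092 = q_4, so the answer is 10081/213.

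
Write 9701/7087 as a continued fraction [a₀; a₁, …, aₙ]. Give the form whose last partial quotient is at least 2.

9701 = 1*7087 + 2614
7087 = 2*2614 + 1859
2614 = 1*1859 + 755
1859 = 2*755 + 349
755 = 2*349 + 57
349 = 6*57 + 7
57 = 8*7 + 1
7 = 7*1 + 0  (stop)
So 9701/7087 = [1; 2, 1, 2, 2, 6, 8, 7].

[1; 2, 1, 2, 2, 6, 8, 7]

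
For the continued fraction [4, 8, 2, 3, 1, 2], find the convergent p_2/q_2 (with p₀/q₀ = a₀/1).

Using pₖ = aₖpₖ₋₁ + pₖ₋₂, qₖ = aₖqₖ₋₁ + qₖ₋₂ (with p₋₁=1, p₋₂=0, q₋₁=0, q₋₂=1):
  k=0: a=4, p=4, q=1
  k=1: a=8, p=33, q=8
  k=2: a=2, p=70, q=17

70/17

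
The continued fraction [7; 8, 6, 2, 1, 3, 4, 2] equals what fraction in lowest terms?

Using pₖ = aₖpₖ₋₁ + pₖ₋₂ and qₖ = aₖqₖ₋₁ + qₖ₋₂:
  k=0: a=7, p=7, q=1
  k=1: a=8, p=57, q=8
  k=2: a=6, p=349, q=49
  k=3: a=2, p=755, q=106
  k=4: a=1, p=1104, q=155
  k=5: a=3, p=4067, q=571
  k=6: a=4, p=17372, q=2439
  k=7: a=2, p=38811, q=5449

38811/5449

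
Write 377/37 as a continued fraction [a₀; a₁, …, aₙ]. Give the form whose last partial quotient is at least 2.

[10; 5, 3, 2]

377 = 10·37 + 7
37 = 5·7 + 2
7 = 3·2 + 1
2 = 2·1 + 0  (stop)
So 377/37 = [10; 5, 3, 2].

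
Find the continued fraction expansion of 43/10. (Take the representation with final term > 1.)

[4; 3, 3]

43 = 4*10 + 3
10 = 3*3 + 1
3 = 3*1 + 0  (stop)
So 43/10 = [4; 3, 3].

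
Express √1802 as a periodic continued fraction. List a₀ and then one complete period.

[42; 2, 4, 2, 84]

a₀ = ⌊√1802⌋ = 42.
With m₀=0, d₀=1 and mₖ₊₁ = dₖaₖ − mₖ, dₖ₊₁ = (n − mₖ₊₁²)/dₖ, aₖ₊₁ = ⌊(a₀+mₖ₊₁)/dₖ₊₁⌋:
  k=1: m=42, d=38, a=2
  k=2: m=34, d=17, a=4
  k=3: m=34, d=38, a=2
  k=4: m=42, d=1, a=84
d=1 and a=2a₀=84 at k=4, so the next step gives (m, d) = (42, 38) again — its k=1 value — and the period has length 4.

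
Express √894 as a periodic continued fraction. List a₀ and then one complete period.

a₀ = ⌊√894⌋ = 29.
With m₀=0, d₀=1 and mₖ₊₁ = dₖaₖ − mₖ, dₖ₊₁ = (n − mₖ₊₁²)/dₖ, aₖ₊₁ = ⌊(a₀+mₖ₊₁)/dₖ₊₁⌋:
  k=1: m=29, d=53, a=1
  k=2: m=24, d=6, a=8
  k=3: m=24, d=53, a=1
  k=4: m=29, d=1, a=58
d=1 and a=2a₀=58 at k=4, so the next step gives (m, d) = (29, 53) again — its k=1 value — and the period has length 4.

[29; 1, 8, 1, 58]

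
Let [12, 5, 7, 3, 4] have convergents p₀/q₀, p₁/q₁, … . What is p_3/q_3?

1378/113

Using pₖ = aₖpₖ₋₁ + pₖ₋₂, qₖ = aₖqₖ₋₁ + qₖ₋₂ (with p₋₁=1, p₋₂=0, q₋₁=0, q₋₂=1):
  k=0: a=12, p=12, q=1
  k=1: a=5, p=61, q=5
  k=2: a=7, p=439, q=36
  k=3: a=3, p=1378, q=113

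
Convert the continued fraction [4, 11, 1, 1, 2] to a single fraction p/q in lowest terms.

237/58

Using pₖ = aₖpₖ₋₁ + pₖ₋₂ and qₖ = aₖqₖ₋₁ + qₖ₋₂:
  k=0: a=4, p=4, q=1
  k=1: a=11, p=45, q=11
  k=2: a=1, p=49, q=12
  k=3: a=1, p=94, q=23
  k=4: a=2, p=237, q=58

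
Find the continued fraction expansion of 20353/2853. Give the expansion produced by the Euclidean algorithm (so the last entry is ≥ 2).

20353 = 7×2853 + 382
2853 = 7×382 + 179
382 = 2×179 + 24
179 = 7×24 + 11
24 = 2×11 + 2
11 = 5×2 + 1
2 = 2×1 + 0  (stop)
So 20353/2853 = [7; 7, 2, 7, 2, 5, 2].

[7; 7, 2, 7, 2, 5, 2]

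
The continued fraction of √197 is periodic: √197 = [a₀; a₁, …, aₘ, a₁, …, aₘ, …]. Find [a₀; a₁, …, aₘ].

[14; 28]

a₀ = ⌊√197⌋ = 14.
With m₀=0, d₀=1 and mₖ₊₁ = dₖaₖ − mₖ, dₖ₊₁ = (n − mₖ₊₁²)/dₖ, aₖ₊₁ = ⌊(a₀+mₖ₊₁)/dₖ₊₁⌋:
  k=1: m=14, d=1, a=28
d=1 and a=2a₀=28 at k=1, so the next step gives (m, d) = (14, 1) again — its k=1 value — and the period has length 1.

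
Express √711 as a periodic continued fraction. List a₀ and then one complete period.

a₀ = ⌊√711⌋ = 26.
With m₀=0, d₀=1 and mₖ₊₁ = dₖaₖ − mₖ, dₖ₊₁ = (n − mₖ₊₁²)/dₖ, aₖ₊₁ = ⌊(a₀+mₖ₊₁)/dₖ₊₁⌋:
  k=1: m=26, d=35, a=1
  k=2: m=9, d=18, a=1
  k=3: m=9, d=35, a=1
  k=4: m=26, d=1, a=52
d=1 and a=2a₀=52 at k=4, so the next step gives (m, d) = (26, 35) again — its k=1 value — and the period has length 4.

[26; 1, 1, 1, 52]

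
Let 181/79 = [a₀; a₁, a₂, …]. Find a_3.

3

181 = 2·79 + 23   →  a_0 = 2
79 = 3·23 + 10   →  a_1 = 3
23 = 2·10 + 3   →  a_2 = 2
10 = 3·3 + 1   →  a_3 = 3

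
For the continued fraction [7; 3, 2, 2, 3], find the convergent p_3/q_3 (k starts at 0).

124/17

Using pₖ = aₖpₖ₋₁ + pₖ₋₂, qₖ = aₖqₖ₋₁ + qₖ₋₂ (with p₋₁=1, p₋₂=0, q₋₁=0, q₋₂=1):
  k=0: a=7, p=7, q=1
  k=1: a=3, p=22, q=3
  k=2: a=2, p=51, q=7
  k=3: a=2, p=124, q=17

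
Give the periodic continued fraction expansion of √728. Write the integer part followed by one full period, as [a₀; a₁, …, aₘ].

[26; 1, 52]

a₀ = ⌊√728⌋ = 26.
With m₀=0, d₀=1 and mₖ₊₁ = dₖaₖ − mₖ, dₖ₊₁ = (n − mₖ₊₁²)/dₖ, aₖ₊₁ = ⌊(a₀+mₖ₊₁)/dₖ₊₁⌋:
  k=1: m=26, d=52, a=1
  k=2: m=26, d=1, a=52
d=1 and a=2a₀=52 at k=2, so the next step gives (m, d) = (26, 52) again — its k=1 value — and the period has length 2.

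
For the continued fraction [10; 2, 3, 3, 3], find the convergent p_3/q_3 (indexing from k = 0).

240/23

Using pₖ = aₖpₖ₋₁ + pₖ₋₂, qₖ = aₖqₖ₋₁ + qₖ₋₂ (with p₋₁=1, p₋₂=0, q₋₁=0, q₋₂=1):
  k=0: a=10, p=10, q=1
  k=1: a=2, p=21, q=2
  k=2: a=3, p=73, q=7
  k=3: a=3, p=240, q=23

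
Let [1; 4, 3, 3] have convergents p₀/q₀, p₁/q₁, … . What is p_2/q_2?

Using pₖ = aₖpₖ₋₁ + pₖ₋₂, qₖ = aₖqₖ₋₁ + qₖ₋₂ (with p₋₁=1, p₋₂=0, q₋₁=0, q₋₂=1):
  k=0: a=1, p=1, q=1
  k=1: a=4, p=5, q=4
  k=2: a=3, p=16, q=13

16/13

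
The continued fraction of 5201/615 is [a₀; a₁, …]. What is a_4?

5201 = 8·615 + 281   →  a_0 = 8
615 = 2·281 + 53   →  a_1 = 2
281 = 5·53 + 16   →  a_2 = 5
53 = 3·16 + 5   →  a_3 = 3
16 = 3·5 + 1   →  a_4 = 3

3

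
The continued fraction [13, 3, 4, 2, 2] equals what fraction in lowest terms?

945/71

Fold from the inside: start with 2/1.
  2 + 1/2 = 5/2
  4 + 2/5 = 22/5
  3 + 5/22 = 71/22
  13 + 22/71 = 945/71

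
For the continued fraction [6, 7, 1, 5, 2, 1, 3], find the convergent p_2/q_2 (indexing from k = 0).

49/8

Using pₖ = aₖpₖ₋₁ + pₖ₋₂, qₖ = aₖqₖ₋₁ + qₖ₋₂ (with p₋₁=1, p₋₂=0, q₋₁=0, q₋₂=1):
  k=0: a=6, p=6, q=1
  k=1: a=7, p=43, q=7
  k=2: a=1, p=49, q=8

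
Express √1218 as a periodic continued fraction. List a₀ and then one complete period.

a₀ = ⌊√1218⌋ = 34.
With m₀=0, d₀=1 and mₖ₊₁ = dₖaₖ − mₖ, dₖ₊₁ = (n − mₖ₊₁²)/dₖ, aₖ₊₁ = ⌊(a₀+mₖ₊₁)/dₖ₊₁⌋:
  k=1: m=34, d=62, a=1
  k=2: m=28, d=7, a=8
  k=3: m=28, d=62, a=1
  k=4: m=34, d=1, a=68
d=1 and a=2a₀=68 at k=4, so the next step gives (m, d) = (34, 62) again — its k=1 value — and the period has length 4.

[34; 1, 8, 1, 68]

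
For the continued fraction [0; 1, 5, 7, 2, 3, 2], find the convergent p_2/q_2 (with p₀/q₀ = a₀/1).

Using pₖ = aₖpₖ₋₁ + pₖ₋₂, qₖ = aₖqₖ₋₁ + qₖ₋₂ (with p₋₁=1, p₋₂=0, q₋₁=0, q₋₂=1):
  k=0: a=0, p=0, q=1
  k=1: a=1, p=1, q=1
  k=2: a=5, p=5, q=6

5/6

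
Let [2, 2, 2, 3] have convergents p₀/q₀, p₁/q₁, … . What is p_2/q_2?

Using pₖ = aₖpₖ₋₁ + pₖ₋₂, qₖ = aₖqₖ₋₁ + qₖ₋₂ (with p₋₁=1, p₋₂=0, q₋₁=0, q₋₂=1):
  k=0: a=2, p=2, q=1
  k=1: a=2, p=5, q=2
  k=2: a=2, p=12, q=5

12/5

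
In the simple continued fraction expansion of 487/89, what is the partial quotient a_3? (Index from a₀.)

2

487 = 5·89 + 42   →  a_0 = 5
89 = 2·42 + 5   →  a_1 = 2
42 = 8·5 + 2   →  a_2 = 8
5 = 2·2 + 1   →  a_3 = 2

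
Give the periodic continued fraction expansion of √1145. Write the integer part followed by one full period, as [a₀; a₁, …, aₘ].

a₀ = ⌊√1145⌋ = 33.
With m₀=0, d₀=1 and mₖ₊₁ = dₖaₖ − mₖ, dₖ₊₁ = (n − mₖ₊₁²)/dₖ, aₖ₊₁ = ⌊(a₀+mₖ₊₁)/dₖ₊₁⌋:
  k=1: m=33, d=56, a=1
  k=2: m=23, d=11, a=5
  k=3: m=32, d=11, a=5
  k=4: m=23, d=56, a=1
  k=5: m=33, d=1, a=66
d=1 and a=2a₀=66 at k=5, so the next step gives (m, d) = (33, 56) again — its k=1 value — and the period has length 5.

[33; 1, 5, 5, 1, 66]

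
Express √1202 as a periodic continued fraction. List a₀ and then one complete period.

a₀ = ⌊√1202⌋ = 34.

[34; 1, 2, 34, 2, 1, 68]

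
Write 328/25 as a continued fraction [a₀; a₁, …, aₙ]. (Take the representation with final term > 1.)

328 = 13×25 + 3
25 = 8×3 + 1
3 = 3×1 + 0  (stop)
So 328/25 = [13; 8, 3].

[13; 8, 3]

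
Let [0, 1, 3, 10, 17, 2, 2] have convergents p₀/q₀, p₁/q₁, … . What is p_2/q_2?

3/4

Using pₖ = aₖpₖ₋₁ + pₖ₋₂, qₖ = aₖqₖ₋₁ + qₖ₋₂ (with p₋₁=1, p₋₂=0, q₋₁=0, q₋₂=1):
  k=0: a=0, p=0, q=1
  k=1: a=1, p=1, q=1
  k=2: a=3, p=3, q=4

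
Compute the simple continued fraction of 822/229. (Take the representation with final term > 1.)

[3; 1, 1, 2, 3, 2, 2, 2]

822 = 3·229 + 135
229 = 1·135 + 94
135 = 1·94 + 41
94 = 2·41 + 12
41 = 3·12 + 5
12 = 2·5 + 2
5 = 2·2 + 1
2 = 2·1 + 0  (stop)
So 822/229 = [3; 1, 1, 2, 3, 2, 2, 2].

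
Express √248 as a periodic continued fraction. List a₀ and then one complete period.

[15; 1, 2, 1, 30]

a₀ = ⌊√248⌋ = 15.
With m₀=0, d₀=1 and mₖ₊₁ = dₖaₖ − mₖ, dₖ₊₁ = (n − mₖ₊₁²)/dₖ, aₖ₊₁ = ⌊(a₀+mₖ₊₁)/dₖ₊₁⌋:
  k=1: m=15, d=23, a=1
  k=2: m=8, d=8, a=2
  k=3: m=8, d=23, a=1
  k=4: m=15, d=1, a=30
d=1 and a=2a₀=30 at k=4, so the next step gives (m, d) = (15, 23) again — its k=1 value — and the period has length 4.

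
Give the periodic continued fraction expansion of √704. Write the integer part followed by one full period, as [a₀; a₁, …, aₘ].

a₀ = ⌊√704⌋ = 26.
With m₀=0, d₀=1 and mₖ₊₁ = dₖaₖ − mₖ, dₖ₊₁ = (n − mₖ₊₁²)/dₖ, aₖ₊₁ = ⌊(a₀+mₖ₊₁)/dₖ₊₁⌋:
  k=1: m=26, d=28, a=1
  k=2: m=2, d=25, a=1
  k=3: m=23, d=7, a=7
  k=4: m=26, d=4, a=13
  k=5: m=26, d=7, a=7
  k=6: m=23, d=25, a=1
  k=7: m=2, d=28, a=1
  k=8: m=26, d=1, a=52
d=1 and a=2a₀=52 at k=8, so the next step gives (m, d) = (26, 28) again — its k=1 value — and the period has length 8.

[26; 1, 1, 7, 13, 7, 1, 1, 52]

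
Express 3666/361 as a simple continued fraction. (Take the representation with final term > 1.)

[10; 6, 2, 4, 6]

3666 = 10·361 + 56
361 = 6·56 + 25
56 = 2·25 + 6
25 = 4·6 + 1
6 = 6·1 + 0  (stop)
So 3666/361 = [10; 6, 2, 4, 6].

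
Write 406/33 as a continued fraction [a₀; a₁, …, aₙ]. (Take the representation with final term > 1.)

406 = 12*33 + 10
33 = 3*10 + 3
10 = 3*3 + 1
3 = 3*1 + 0  (stop)
So 406/33 = [12; 3, 3, 3].

[12; 3, 3, 3]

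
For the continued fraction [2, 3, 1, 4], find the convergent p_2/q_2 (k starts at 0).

9/4

Using pₖ = aₖpₖ₋₁ + pₖ₋₂, qₖ = aₖqₖ₋₁ + qₖ₋₂ (with p₋₁=1, p₋₂=0, q₋₁=0, q₋₂=1):
  k=0: a=2, p=2, q=1
  k=1: a=3, p=7, q=3
  k=2: a=1, p=9, q=4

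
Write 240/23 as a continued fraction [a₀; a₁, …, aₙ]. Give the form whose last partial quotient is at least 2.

[10; 2, 3, 3]

240 = 10·23 + 10
23 = 2·10 + 3
10 = 3·3 + 1
3 = 3·1 + 0  (stop)
So 240/23 = [10; 2, 3, 3].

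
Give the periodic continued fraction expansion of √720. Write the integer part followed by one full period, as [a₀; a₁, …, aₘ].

[26; 1, 4, 1, 52]

a₀ = ⌊√720⌋ = 26.
With m₀=0, d₀=1 and mₖ₊₁ = dₖaₖ − mₖ, dₖ₊₁ = (n − mₖ₊₁²)/dₖ, aₖ₊₁ = ⌊(a₀+mₖ₊₁)/dₖ₊₁⌋:
  k=1: m=26, d=44, a=1
  k=2: m=18, d=9, a=4
  k=3: m=18, d=44, a=1
  k=4: m=26, d=1, a=52
d=1 and a=2a₀=52 at k=4, so the next step gives (m, d) = (26, 44) again — its k=1 value — and the period has length 4.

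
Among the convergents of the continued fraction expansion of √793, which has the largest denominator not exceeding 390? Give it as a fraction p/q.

√793 = [28; 6, 4, 6, 56, …] (period length 4).
Convergents:
  p_0/q_0 = 28/1
  p_1/q_1 = 169/6
  p_2/q_2 = 704/25
  p_3/q_3 = 4393/156
  p_4/q_4 = 246712/8761
q_3 = 156 ≤ 390 < 8761 = q_4, so the answer is 4393/156.

4393/156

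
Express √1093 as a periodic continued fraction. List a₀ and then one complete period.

a₀ = ⌊√1093⌋ = 33.
With m₀=0, d₀=1 and mₖ₊₁ = dₖaₖ − mₖ, dₖ₊₁ = (n − mₖ₊₁²)/dₖ, aₖ₊₁ = ⌊(a₀+mₖ₊₁)/dₖ₊₁⌋:
  k=1: m=33, d=4, a=16
  k=2: m=31, d=33, a=1
  k=3: m=2, d=33, a=1
  k=4: m=31, d=4, a=16
  k=5: m=33, d=1, a=66
d=1 and a=2a₀=66 at k=5, so the next step gives (m, d) = (33, 4) again — its k=1 value — and the period has length 5.

[33; 16, 1, 1, 16, 66]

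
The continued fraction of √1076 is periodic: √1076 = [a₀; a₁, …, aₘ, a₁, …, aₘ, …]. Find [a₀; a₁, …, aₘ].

a₀ = ⌊√1076⌋ = 32.
With m₀=0, d₀=1 and mₖ₊₁ = dₖaₖ − mₖ, dₖ₊₁ = (n − mₖ₊₁²)/dₖ, aₖ₊₁ = ⌊(a₀+mₖ₊₁)/dₖ₊₁⌋:
  k=1: m=32, d=52, a=1
  k=2: m=20, d=13, a=4
  k=3: m=32, d=4, a=16
  k=4: m=32, d=13, a=4
  k=5: m=20, d=52, a=1
  k=6: m=32, d=1, a=64
d=1 and a=2a₀=64 at k=6, so the next step gives (m, d) = (32, 52) again — its k=1 value — and the period has length 6.

[32; 1, 4, 16, 4, 1, 64]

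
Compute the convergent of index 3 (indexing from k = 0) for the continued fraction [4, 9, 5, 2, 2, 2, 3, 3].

415/101

Using pₖ = aₖpₖ₋₁ + pₖ₋₂, qₖ = aₖqₖ₋₁ + qₖ₋₂ (with p₋₁=1, p₋₂=0, q₋₁=0, q₋₂=1):
  k=0: a=4, p=4, q=1
  k=1: a=9, p=37, q=9
  k=2: a=5, p=189, q=46
  k=3: a=2, p=415, q=101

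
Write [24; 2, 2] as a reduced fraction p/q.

Fold from the inside: start with 2/1.
  2 + 1/2 = 5/2
  24 + 2/5 = 122/5

122/5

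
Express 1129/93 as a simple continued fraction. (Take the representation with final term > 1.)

[12; 7, 6, 2]

1129 = 12·93 + 13
93 = 7·13 + 2
13 = 6·2 + 1
2 = 2·1 + 0  (stop)
So 1129/93 = [12; 7, 6, 2].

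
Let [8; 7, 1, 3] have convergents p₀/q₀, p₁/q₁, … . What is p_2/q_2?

Using pₖ = aₖpₖ₋₁ + pₖ₋₂, qₖ = aₖqₖ₋₁ + qₖ₋₂ (with p₋₁=1, p₋₂=0, q₋₁=0, q₋₂=1):
  k=0: a=8, p=8, q=1
  k=1: a=7, p=57, q=7
  k=2: a=1, p=65, q=8

65/8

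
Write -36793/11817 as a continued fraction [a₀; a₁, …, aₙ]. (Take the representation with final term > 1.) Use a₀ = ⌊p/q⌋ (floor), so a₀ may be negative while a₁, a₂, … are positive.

-36793 = -4*11817 + 10475
11817 = 1*10475 + 1342
10475 = 7*1342 + 1081
1342 = 1*1081 + 261
1081 = 4*261 + 37
261 = 7*37 + 2
37 = 18*2 + 1
2 = 2*1 + 0  (stop)
So -36793/11817 = [-4; 1, 7, 1, 4, 7, 18, 2].

[-4; 1, 7, 1, 4, 7, 18, 2]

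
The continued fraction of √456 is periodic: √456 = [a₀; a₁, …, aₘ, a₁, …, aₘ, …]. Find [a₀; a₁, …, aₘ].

[21; 2, 1, 4, 1, 2, 42]

a₀ = ⌊√456⌋ = 21.
With m₀=0, d₀=1 and mₖ₊₁ = dₖaₖ − mₖ, dₖ₊₁ = (n − mₖ₊₁²)/dₖ, aₖ₊₁ = ⌊(a₀+mₖ₊₁)/dₖ₊₁⌋:
  k=1: m=21, d=15, a=2
  k=2: m=9, d=25, a=1
  k=3: m=16, d=8, a=4
  k=4: m=16, d=25, a=1
  k=5: m=9, d=15, a=2
  k=6: m=21, d=1, a=42
d=1 and a=2a₀=42 at k=6, so the next step gives (m, d) = (21, 15) again — its k=1 value — and the period has length 6.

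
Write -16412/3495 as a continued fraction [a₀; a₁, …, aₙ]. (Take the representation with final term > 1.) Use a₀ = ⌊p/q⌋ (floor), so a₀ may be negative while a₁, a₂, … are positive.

-16412 = -5*3495 + 1063
3495 = 3*1063 + 306
1063 = 3*306 + 145
306 = 2*145 + 16
145 = 9*16 + 1
16 = 16*1 + 0  (stop)
So -16412/3495 = [-5; 3, 3, 2, 9, 16].

[-5; 3, 3, 2, 9, 16]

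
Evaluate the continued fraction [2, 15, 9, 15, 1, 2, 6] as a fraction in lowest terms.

84327/40813

Using pₖ = aₖpₖ₋₁ + pₖ₋₂ and qₖ = aₖqₖ₋₁ + qₖ₋₂:
  k=0: a=2, p=2, q=1
  k=1: a=15, p=31, q=15
  k=2: a=9, p=281, q=136
  k=3: a=15, p=4246, q=2055
  k=4: a=1, p=4527, q=2191
  k=5: a=2, p=13300, q=6437
  k=6: a=6, p=84327, q=40813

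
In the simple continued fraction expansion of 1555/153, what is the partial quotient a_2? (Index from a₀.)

8

1555 = 10·153 + 25   →  a_0 = 10
153 = 6·25 + 3   →  a_1 = 6
25 = 8·3 + 1   →  a_2 = 8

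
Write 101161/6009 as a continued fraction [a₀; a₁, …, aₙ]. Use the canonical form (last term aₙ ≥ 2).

[16; 1, 5, 17, 2, 2, 11]

101161 = 16·6009 + 5017
6009 = 1·5017 + 992
5017 = 5·992 + 57
992 = 17·57 + 23
57 = 2·23 + 11
23 = 2·11 + 1
11 = 11·1 + 0  (stop)
So 101161/6009 = [16; 1, 5, 17, 2, 2, 11].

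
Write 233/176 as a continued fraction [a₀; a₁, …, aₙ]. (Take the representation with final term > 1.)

[1; 3, 11, 2, 2]

233 = 1·176 + 57
176 = 3·57 + 5
57 = 11·5 + 2
5 = 2·2 + 1
2 = 2·1 + 0  (stop)
So 233/176 = [1; 3, 11, 2, 2].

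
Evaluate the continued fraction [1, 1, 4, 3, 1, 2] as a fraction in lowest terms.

Using pₖ = aₖpₖ₋₁ + pₖ₋₂ and qₖ = aₖqₖ₋₁ + qₖ₋₂:
  k=0: a=1, p=1, q=1
  k=1: a=1, p=2, q=1
  k=2: a=4, p=9, q=5
  k=3: a=3, p=29, q=16
  k=4: a=1, p=38, q=21
  k=5: a=2, p=105, q=58

105/58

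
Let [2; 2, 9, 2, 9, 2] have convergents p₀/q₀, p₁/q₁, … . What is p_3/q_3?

99/40

Using pₖ = aₖpₖ₋₁ + pₖ₋₂, qₖ = aₖqₖ₋₁ + qₖ₋₂ (with p₋₁=1, p₋₂=0, q₋₁=0, q₋₂=1):
  k=0: a=2, p=2, q=1
  k=1: a=2, p=5, q=2
  k=2: a=9, p=47, q=19
  k=3: a=2, p=99, q=40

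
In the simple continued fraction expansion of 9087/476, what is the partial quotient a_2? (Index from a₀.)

9087 = 19·476 + 43   →  a_0 = 19
476 = 11·43 + 3   →  a_1 = 11
43 = 14·3 + 1   →  a_2 = 14

14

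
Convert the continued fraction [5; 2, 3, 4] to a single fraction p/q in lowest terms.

163/30

Using pₖ = aₖpₖ₋₁ + pₖ₋₂ and qₖ = aₖqₖ₋₁ + qₖ₋₂:
  k=0: a=5, p=5, q=1
  k=1: a=2, p=11, q=2
  k=2: a=3, p=38, q=7
  k=3: a=4, p=163, q=30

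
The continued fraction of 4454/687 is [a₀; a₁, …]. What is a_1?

2

4454 = 6·687 + 332   →  a_0 = 6
687 = 2·332 + 23   →  a_1 = 2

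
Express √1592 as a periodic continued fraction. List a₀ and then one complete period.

a₀ = ⌊√1592⌋ = 39.
With m₀=0, d₀=1 and mₖ₊₁ = dₖaₖ − mₖ, dₖ₊₁ = (n − mₖ₊₁²)/dₖ, aₖ₊₁ = ⌊(a₀+mₖ₊₁)/dₖ₊₁⌋:
  k=1: m=39, d=71, a=1
  k=2: m=32, d=8, a=8
  k=3: m=32, d=71, a=1
  k=4: m=39, d=1, a=78
d=1 and a=2a₀=78 at k=4, so the next step gives (m, d) = (39, 71) again — its k=1 value — and the period has length 4.

[39; 1, 8, 1, 78]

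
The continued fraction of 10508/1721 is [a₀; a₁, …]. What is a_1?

9

10508 = 6·1721 + 182   →  a_0 = 6
1721 = 9·182 + 83   →  a_1 = 9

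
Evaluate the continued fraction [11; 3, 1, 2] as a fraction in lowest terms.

Fold from the inside: start with 2/1.
  1 + 1/2 = 3/2
  3 + 2/3 = 11/3
  11 + 3/11 = 124/11

124/11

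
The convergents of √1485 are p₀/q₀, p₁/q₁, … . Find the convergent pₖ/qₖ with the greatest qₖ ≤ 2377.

√1485 = [38; 1, 1, 6, 1, 1, 76, …] (period length 6).
Convergents:
  p_0/q_0 = 38/1
  p_1/q_1 = 39/1
  p_2/q_2 = 77/2
  p_3/q_3 = 501/13
  p_4/q_4 = 578/15
  p_5/q_5 = 1079/28
  p_6/q_6 = 82582/2143
  p_7/q_7 = 83661/2171
  p_8/q_8 = 166243/4314
q_7 = 2171 ≤ 2377 < 4314 = q_8, so the answer is 83661/2171.

83661/2171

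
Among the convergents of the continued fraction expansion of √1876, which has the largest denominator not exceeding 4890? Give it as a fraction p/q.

√1876 = [43; 3, 5, 12, 5, 3, 86, …] (period length 6).
Convergents:
  p_0/q_0 = 43/1
  p_1/q_1 = 130/3
  p_2/q_2 = 693/16
  p_3/q_3 = 8446/195
  p_4/q_4 = 42923/991
  p_5/q_5 = 137215/3168
  p_6/q_6 = 11843413/273439
q_5 = 3168 ≤ 4890 < 273439 = q_6, so the answer is 137215/3168.

137215/3168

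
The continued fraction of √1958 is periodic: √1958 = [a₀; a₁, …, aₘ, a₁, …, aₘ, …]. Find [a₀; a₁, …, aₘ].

[44; 4, 88]

a₀ = ⌊√1958⌋ = 44.
With m₀=0, d₀=1 and mₖ₊₁ = dₖaₖ − mₖ, dₖ₊₁ = (n − mₖ₊₁²)/dₖ, aₖ₊₁ = ⌊(a₀+mₖ₊₁)/dₖ₊₁⌋:
  k=1: m=44, d=22, a=4
  k=2: m=44, d=1, a=88
d=1 and a=2a₀=88 at k=2, so the next step gives (m, d) = (44, 22) again — its k=1 value — and the period has length 2.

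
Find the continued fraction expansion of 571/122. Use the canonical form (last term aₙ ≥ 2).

571 = 4×122 + 83
122 = 1×83 + 39
83 = 2×39 + 5
39 = 7×5 + 4
5 = 1×4 + 1
4 = 4×1 + 0  (stop)
So 571/122 = [4; 1, 2, 7, 1, 4].

[4; 1, 2, 7, 1, 4]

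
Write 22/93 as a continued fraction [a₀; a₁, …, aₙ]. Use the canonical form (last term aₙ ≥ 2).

22 = 0·93 + 22
93 = 4·22 + 5
22 = 4·5 + 2
5 = 2·2 + 1
2 = 2·1 + 0  (stop)
So 22/93 = [0; 4, 4, 2, 2].

[0; 4, 4, 2, 2]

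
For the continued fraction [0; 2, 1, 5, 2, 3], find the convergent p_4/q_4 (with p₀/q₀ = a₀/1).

13/37

Using pₖ = aₖpₖ₋₁ + pₖ₋₂, qₖ = aₖqₖ₋₁ + qₖ₋₂ (with p₋₁=1, p₋₂=0, q₋₁=0, q₋₂=1):
  k=0: a=0, p=0, q=1
  k=1: a=2, p=1, q=2
  k=2: a=1, p=1, q=3
  k=3: a=5, p=6, q=17
  k=4: a=2, p=13, q=37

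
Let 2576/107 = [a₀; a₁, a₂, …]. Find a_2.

2

2576 = 24·107 + 8   →  a_0 = 24
107 = 13·8 + 3   →  a_1 = 13
8 = 2·3 + 2   →  a_2 = 2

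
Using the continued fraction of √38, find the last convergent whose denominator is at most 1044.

2737/444

√38 = [6; 6, 12, …] (period length 2).
Convergents:
  p_0/q_0 = 6/1
  p_1/q_1 = 37/6
  p_2/q_2 = 450/73
  p_3/q_3 = 2737/444
  p_4/q_4 = 33294/5401
q_3 = 444 ≤ 1044 < 5401 = q_4, so the answer is 2737/444.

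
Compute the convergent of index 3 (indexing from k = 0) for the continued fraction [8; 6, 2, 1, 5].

Using pₖ = aₖpₖ₋₁ + pₖ₋₂, qₖ = aₖqₖ₋₁ + qₖ₋₂ (with p₋₁=1, p₋₂=0, q₋₁=0, q₋₂=1):
  k=0: a=8, p=8, q=1
  k=1: a=6, p=49, q=6
  k=2: a=2, p=106, q=13
  k=3: a=1, p=155, q=19

155/19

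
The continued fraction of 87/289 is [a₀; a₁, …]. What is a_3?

9

87 = 0·289 + 87   →  a_0 = 0
289 = 3·87 + 28   →  a_1 = 3
87 = 3·28 + 3   →  a_2 = 3
28 = 9·3 + 1   →  a_3 = 9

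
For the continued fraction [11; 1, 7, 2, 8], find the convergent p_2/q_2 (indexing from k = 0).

Using pₖ = aₖpₖ₋₁ + pₖ₋₂, qₖ = aₖqₖ₋₁ + qₖ₋₂ (with p₋₁=1, p₋₂=0, q₋₁=0, q₋₂=1):
  k=0: a=11, p=11, q=1
  k=1: a=1, p=12, q=1
  k=2: a=7, p=95, q=8

95/8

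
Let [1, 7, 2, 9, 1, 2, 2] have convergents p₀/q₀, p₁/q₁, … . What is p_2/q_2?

Using pₖ = aₖpₖ₋₁ + pₖ₋₂, qₖ = aₖqₖ₋₁ + qₖ₋₂ (with p₋₁=1, p₋₂=0, q₋₁=0, q₋₂=1):
  k=0: a=1, p=1, q=1
  k=1: a=7, p=8, q=7
  k=2: a=2, p=17, q=15

17/15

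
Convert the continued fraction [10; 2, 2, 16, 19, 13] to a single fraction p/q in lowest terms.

212220/20401

Using pₖ = aₖpₖ₋₁ + pₖ₋₂ and qₖ = aₖqₖ₋₁ + qₖ₋₂:
  k=0: a=10, p=10, q=1
  k=1: a=2, p=21, q=2
  k=2: a=2, p=52, q=5
  k=3: a=16, p=853, q=82
  k=4: a=19, p=16259, q=1563
  k=5: a=13, p=212220, q=20401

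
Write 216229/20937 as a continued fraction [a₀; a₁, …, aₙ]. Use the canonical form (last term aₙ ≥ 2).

216229 = 10·20937 + 6859
20937 = 3·6859 + 360
6859 = 19·360 + 19
360 = 18·19 + 18
19 = 1·18 + 1
18 = 18·1 + 0  (stop)
So 216229/20937 = [10; 3, 19, 18, 1, 18].

[10; 3, 19, 18, 1, 18]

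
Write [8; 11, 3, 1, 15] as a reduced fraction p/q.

Using pₖ = aₖpₖ₋₁ + pₖ₋₂ and qₖ = aₖqₖ₋₁ + qₖ₋₂:
  k=0: a=8, p=8, q=1
  k=1: a=11, p=89, q=11
  k=2: a=3, p=275, q=34
  k=3: a=1, p=364, q=45
  k=4: a=15, p=5735, q=709

5735/709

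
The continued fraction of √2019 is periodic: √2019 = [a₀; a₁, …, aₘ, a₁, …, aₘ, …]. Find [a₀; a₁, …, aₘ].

[44; 1, 13, 1, 88]

a₀ = ⌊√2019⌋ = 44.
With m₀=0, d₀=1 and mₖ₊₁ = dₖaₖ − mₖ, dₖ₊₁ = (n − mₖ₊₁²)/dₖ, aₖ₊₁ = ⌊(a₀+mₖ₊₁)/dₖ₊₁⌋:
  k=1: m=44, d=83, a=1
  k=2: m=39, d=6, a=13
  k=3: m=39, d=83, a=1
  k=4: m=44, d=1, a=88
d=1 and a=2a₀=88 at k=4, so the next step gives (m, d) = (44, 83) again — its k=1 value — and the period has length 4.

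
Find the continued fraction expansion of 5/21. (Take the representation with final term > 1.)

5 = 0·21 + 5
21 = 4·5 + 1
5 = 5·1 + 0  (stop)
So 5/21 = [0; 4, 5].

[0; 4, 5]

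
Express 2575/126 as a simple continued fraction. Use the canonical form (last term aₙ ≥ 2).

[20; 2, 3, 2, 3, 2]

2575 = 20*126 + 55
126 = 2*55 + 16
55 = 3*16 + 7
16 = 2*7 + 2
7 = 3*2 + 1
2 = 2*1 + 0  (stop)
So 2575/126 = [20; 2, 3, 2, 3, 2].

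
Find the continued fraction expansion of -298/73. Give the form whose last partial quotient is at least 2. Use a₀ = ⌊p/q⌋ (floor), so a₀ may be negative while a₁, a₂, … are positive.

[-5; 1, 11, 6]

-298 = -5*73 + 67
73 = 1*67 + 6
67 = 11*6 + 1
6 = 6*1 + 0  (stop)
So -298/73 = [-5; 1, 11, 6].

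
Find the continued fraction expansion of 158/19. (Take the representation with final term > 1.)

[8; 3, 6]

158 = 8·19 + 6
19 = 3·6 + 1
6 = 6·1 + 0  (stop)
So 158/19 = [8; 3, 6].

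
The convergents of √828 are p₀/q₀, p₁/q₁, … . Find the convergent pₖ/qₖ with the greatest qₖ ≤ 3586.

√828 = [28; 1, 3, 2, 3, 1, 56, …] (period length 6).
Convergents:
  p_0/q_0 = 28/1
  p_1/q_1 = 29/1
  p_2/q_2 = 115/4
  p_3/q_3 = 259/9
  p_4/q_4 = 892/31
  p_5/q_5 = 1151/40
  p_6/q_6 = 65348/2271
  p_7/q_7 = 66499/2311
  p_8/q_8 = 264845/9204
q_7 = 2311 ≤ 3586 < 9204 = q_8, so the answer is 66499/2311.

66499/2311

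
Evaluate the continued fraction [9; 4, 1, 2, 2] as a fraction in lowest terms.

Using pₖ = aₖpₖ₋₁ + pₖ₋₂ and qₖ = aₖqₖ₋₁ + qₖ₋₂:
  k=0: a=9, p=9, q=1
  k=1: a=4, p=37, q=4
  k=2: a=1, p=46, q=5
  k=3: a=2, p=129, q=14
  k=4: a=2, p=304, q=33

304/33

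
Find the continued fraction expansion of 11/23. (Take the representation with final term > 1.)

[0; 2, 11]

11 = 0*23 + 11
23 = 2*11 + 1
11 = 11*1 + 0  (stop)
So 11/23 = [0; 2, 11].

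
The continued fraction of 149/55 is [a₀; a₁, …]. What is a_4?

3

149 = 2·55 + 39   →  a_0 = 2
55 = 1·39 + 16   →  a_1 = 1
39 = 2·16 + 7   →  a_2 = 2
16 = 2·7 + 2   →  a_3 = 2
7 = 3·2 + 1   →  a_4 = 3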